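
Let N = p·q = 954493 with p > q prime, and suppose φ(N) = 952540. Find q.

971

φ(n) = (p−1)(q−1) = n − (p+q) + 1, so p + q = 954493 − 952540 + 1 = 1954.
p and q are the roots of t² − 1954t + 954493 = 0.
Discriminant: 1954² − 4·954493 = 3818116 − 3817972 = 144; √144 = 12.
q = (1954 − 12)/2 = 971, p = (1954 + 12)/2 = 983.
Check: 971 · 983 = 954493.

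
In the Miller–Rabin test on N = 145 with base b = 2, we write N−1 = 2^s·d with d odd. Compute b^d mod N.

145 − 1 = 144 = 2^4 · 9, so d = 9.
2^1 ≡ 2 (mod 145)
2^2 ≡ 2^2 = 4 ≡ 4 (mod 145)
2^4 ≡ 4^2 = 16 ≡ 16 (mod 145)
2^8 ≡ 16^2 = 256 ≡ 111 (mod 145)
9 = 8 + 1 in binary powers of 2.
So 2^9 ≡ 111 · 2 ≡ 77 (mod 145).
Squaring chain: 77 → 129 → 111 → 141; never reaches −1, so base 2 is a Miller–Rabin witness that 145 is composite.

77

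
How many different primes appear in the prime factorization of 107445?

5

107445 = 3 · 35815
35815 = 5 · 7163
7163 = 13 · 551
551 = 19 · 29
107445 = 3 · 5 · 13 · 19 · 29, which has 5 distinct prime factors.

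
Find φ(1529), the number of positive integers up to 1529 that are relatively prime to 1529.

Factor: 1529 = 11 · 139.
φ(1529) = (11−1) · (139−1) = 10 · 138 = 1380.

1380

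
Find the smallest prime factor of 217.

7

217 is odd.
Digit sum 10, not divisible by 3.
Ends in 7: not divisible by 5.
7: 217 = 7·31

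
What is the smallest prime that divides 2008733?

2008733 is odd.
Digit sum 23, not divisible by 3.
Ends in 3: not divisible by 5.
7: 2008733 = 7·286961 + 6
11: 2008733 = 11·182612 + 1
13: 2008733 = 13·154517 + 12
17: 2008733 = 17·118160 + 13
19: 2008733 = 19·105722 + 15
23: 2008733 = 23·87336 + 5
29: 2008733 = 29·69266 + 19
31: 2008733 = 31·64797 + 26
37: 2008733 = 37·54290 + 3
41: 2008733 = 41·48993 + 20
43: 2008733 = 43·46714 + 31
47: 2008733 = 47·42739

47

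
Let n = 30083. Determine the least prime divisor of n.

67

30083 is odd.
Digit sum 14, not divisible by 3.
Ends in 3: not divisible by 5.
7: 30083 = 7·4297 + 4
11: 30083 = 11·2734 + 9
13: 30083 = 13·2314 + 1
17: 30083 = 17·1769 + 10
19: 30083 = 19·1583 + 6
23: 30083 = 23·1307 + 22
29: 30083 = 29·1037 + 10
31: 30083 = 31·970 + 13
37: 30083 = 37·813 + 2
41: 30083 = 41·733 + 30
43: 30083 = 43·699 + 26
47: 30083 = 47·640 + 3
53: 30083 = 53·567 + 32
59: 30083 = 59·509 + 52
61: 30083 = 61·493 + 10
67: 30083 = 67·449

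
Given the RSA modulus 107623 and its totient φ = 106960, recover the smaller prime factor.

φ(n) = (p−1)(q−1) = n − (p+q) + 1, so p + q = 107623 − 106960 + 1 = 664.
p and q are the roots of t² − 664t + 107623 = 0.
Discriminant: 664² − 4·107623 = 440896 − 430492 = 10404; √10404 = 102.
q = (664 − 102)/2 = 281, p = (664 + 102)/2 = 383.
Check: 281 · 383 = 107623.

281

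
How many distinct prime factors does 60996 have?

60996 = 2^2 · 15249
15249 = 3 · 5083
5083 = 13 · 391
391 = 17 · 23
60996 = 2^2 · 3 · 13 · 17 · 23, which has 5 distinct prime factors.

5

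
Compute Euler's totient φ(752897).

719280

Factor: 752897 = 31 · 149 · 163.
φ(752897) = (31−1) · (149−1) · (163−1) = 30 · 148 · 162 = 719280.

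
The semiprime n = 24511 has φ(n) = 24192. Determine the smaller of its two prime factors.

127

φ(n) = (p−1)(q−1) = n − (p+q) + 1, so p + q = 24511 − 24192 + 1 = 320.
p and q are the roots of t² − 320t + 24511 = 0.
Discriminant: 320² − 4·24511 = 102400 − 98044 = 4356; √4356 = 66.
q = (320 − 66)/2 = 127, p = (320 + 66)/2 = 193.
Check: 127 · 193 = 24511.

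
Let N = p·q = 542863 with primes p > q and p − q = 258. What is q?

619

Since p = q + 258, we have 542863 = q(q + 258), so q² + 258q − 542863 = 0.
Discriminant: 258² + 4·542863 = 66564 + 2171452 = 2238016; √2238016 = 1496.
q = (−258 + 1496)/2 = 619, and p = q + 258 = 877.
Check: 619 · 877 = 542863.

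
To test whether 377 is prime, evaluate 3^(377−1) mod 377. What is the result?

16

3^1 ≡ 3 (mod 377)
3^2 ≡ 3^2 = 9 ≡ 9 (mod 377)
3^4 ≡ 9^2 = 81 ≡ 81 (mod 377)
3^8 ≡ 81^2 = 6561 ≡ 152 (mod 377)
3^16 ≡ 152^2 = 23104 ≡ 107 (mod 377)
3^32 ≡ 107^2 = 11449 ≡ 139 (mod 377)
3^64 ≡ 139^2 = 19321 ≡ 94 (mod 377)
3^128 ≡ 94^2 = 8836 ≡ 165 (mod 377)
3^256 ≡ 165^2 = 27225 ≡ 81 (mod 377)
376 = 256 + 64 + 32 + 16 + 8 in binary powers of 2.
So 3^376 ≡ 81 · 94 · 139 · 107 · 152 ≡ 16 (mod 377).
Since 16 ≠ 1, base 3 is a Fermat witness: 377 is composite.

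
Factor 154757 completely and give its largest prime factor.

154757 = 43 · 3599
3599 = 59 · 61
61 is prime.
So 154757 = 43 · 59 · 61; the largest prime factor is 61.

61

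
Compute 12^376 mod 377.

12^1 ≡ 12 (mod 377)
12^2 ≡ 12^2 = 144 ≡ 144 (mod 377)
12^4 ≡ 144^2 = 20736 ≡ 1 (mod 377)
12^8 ≡ 1^2 = 1 ≡ 1 (mod 377)
12^16 ≡ 1^2 = 1 ≡ 1 (mod 377)
12^32 ≡ 1^2 = 1 ≡ 1 (mod 377)
12^64 ≡ 1^2 = 1 ≡ 1 (mod 377)
12^128 ≡ 1^2 = 1 ≡ 1 (mod 377)
12^256 ≡ 1^2 = 1 ≡ 1 (mod 377)
376 = 256 + 64 + 32 + 16 + 8 in binary powers of 2.
So 12^376 ≡ 1 · 1 · 1 · 1 · 1 ≡ 1 (mod 377).
Since the result is 1, base 12 gives no evidence that 377 is composite.

1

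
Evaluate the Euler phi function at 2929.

Factor: 2929 = 29 · 101.
φ(2929) = (29−1) · (101−1) = 28 · 100 = 2800.

2800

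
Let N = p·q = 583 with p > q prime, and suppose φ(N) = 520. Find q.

11

φ(n) = (p−1)(q−1) = n − (p+q) + 1, so p + q = 583 − 520 + 1 = 64.
p and q are the roots of t² − 64t + 583 = 0.
Discriminant: 64² − 4·583 = 4096 − 2332 = 1764; √1764 = 42.
q = (64 − 42)/2 = 11, p = (64 + 42)/2 = 53.
Check: 11 · 53 = 583.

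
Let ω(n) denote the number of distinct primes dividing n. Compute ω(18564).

18564 = 2^2 · 4641
4641 = 3 · 1547
1547 = 7 · 221
221 = 13 · 17
18564 = 2^2 · 3 · 7 · 13 · 17, which has 5 distinct prime factors.

5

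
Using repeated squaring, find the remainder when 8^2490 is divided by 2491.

1811

8^1 ≡ 8 (mod 2491)
8^2 ≡ 8^2 = 64 ≡ 64 (mod 2491)
8^4 ≡ 64^2 = 4096 ≡ 1605 (mod 2491)
8^8 ≡ 1605^2 = 2576025 ≡ 331 (mod 2491)
8^16 ≡ 331^2 = 109561 ≡ 2448 (mod 2491)
8^32 ≡ 2448^2 = 5992704 ≡ 1849 (mod 2491)
8^64 ≡ 1849^2 = 3418801 ≡ 1149 (mod 2491)
8^128 ≡ 1149^2 = 1320201 ≡ 2462 (mod 2491)
8^256 ≡ 2462^2 = 6061444 ≡ 841 (mod 2491)
8^512 ≡ 841^2 = 707281 ≡ 2328 (mod 2491)
8^1024 ≡ 2328^2 = 5419584 ≡ 1659 (mod 2491)
8^2048 ≡ 1659^2 = 2752281 ≡ 2217 (mod 2491)
2490 = 2048 + 256 + 128 + 32 + 16 + 8 + 2 in binary powers of 2.
So 8^2490 ≡ 2217 · 841 · 2462 · 1849 · 2448 · 331 · 64 ≡ 1811 (mod 2491).
Since 1811 ≠ 1, base 8 is a Fermat witness: 2491 is composite.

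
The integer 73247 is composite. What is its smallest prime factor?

89

73247 is odd.
Digit sum 23, not divisible by 3.
Ends in 7: not divisible by 5.
7: 73247 = 7·10463 + 6
11: 73247 = 11·6658 + 9
13: 73247 = 13·5634 + 5
17: 73247 = 17·4308 + 11
19: 73247 = 19·3855 + 2
23: 73247 = 23·3184 + 15
29: 73247 = 29·2525 + 22
31: 73247 = 31·2362 + 25
37: 73247 = 37·1979 + 24
41: 73247 = 41·1786 + 21
43: 73247 = 43·1703 + 18
47: 73247 = 47·1558 + 21
53: 73247 = 53·1382 + 1
59: 73247 = 59·1241 + 28
61: 73247 = 61·1200 + 47
67: 73247 = 67·1093 + 16
71: 73247 = 71·1031 + 46
73: 73247 = 73·1003 + 28
79: 73247 = 79·927 + 14
83: 73247 = 83·882 + 41
89: 73247 = 89·823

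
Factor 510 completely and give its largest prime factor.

510 = 2 · 255
255 = 3 · 85
85 = 5 · 17
17 is prime.
So 510 = 2 · 3 · 5 · 17; the largest prime factor is 17.

17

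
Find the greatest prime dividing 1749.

53

1749 = 3 · 583
583 = 11 · 53
53 is prime.
So 1749 = 3 · 11 · 53; the largest prime factor is 53.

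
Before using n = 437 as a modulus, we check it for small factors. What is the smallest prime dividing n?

437 is odd.
Digit sum 14, not divisible by 3.
Ends in 7: not divisible by 5.
7: 437 = 7·62 + 3
11: 437 = 11·39 + 8
13: 437 = 13·33 + 8
17: 437 = 17·25 + 12
19: 437 = 19·23

19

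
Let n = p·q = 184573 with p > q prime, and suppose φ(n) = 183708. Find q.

379

φ(n) = (p−1)(q−1) = n − (p+q) + 1, so p + q = 184573 − 183708 + 1 = 866.
p and q are the roots of t² − 866t + 184573 = 0.
Discriminant: 866² − 4·184573 = 749956 − 738292 = 11664; √11664 = 108.
q = (866 − 108)/2 = 379, p = (866 + 108)/2 = 487.
Check: 379 · 487 = 184573.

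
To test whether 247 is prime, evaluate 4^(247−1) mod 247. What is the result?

4^1 ≡ 4 (mod 247)
4^2 ≡ 4^2 = 16 ≡ 16 (mod 247)
4^4 ≡ 16^2 = 256 ≡ 9 (mod 247)
4^8 ≡ 9^2 = 81 ≡ 81 (mod 247)
4^16 ≡ 81^2 = 6561 ≡ 139 (mod 247)
4^32 ≡ 139^2 = 19321 ≡ 55 (mod 247)
4^64 ≡ 55^2 = 3025 ≡ 61 (mod 247)
4^128 ≡ 61^2 = 3721 ≡ 16 (mod 247)
246 = 128 + 64 + 32 + 16 + 4 + 2 in binary powers of 2.
So 4^246 ≡ 16 · 61 · 55 · 139 · 9 · 16 ≡ 235 (mod 247).
Since 235 ≠ 1, base 4 is a Fermat witness: 247 is composite.

235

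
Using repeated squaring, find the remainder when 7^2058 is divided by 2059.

7^1 ≡ 7 (mod 2059)
7^2 ≡ 7^2 = 49 ≡ 49 (mod 2059)
7^4 ≡ 49^2 = 2401 ≡ 342 (mod 2059)
7^8 ≡ 342^2 = 116964 ≡ 1660 (mod 2059)
7^16 ≡ 1660^2 = 2755600 ≡ 658 (mod 2059)
7^32 ≡ 658^2 = 432964 ≡ 574 (mod 2059)
7^64 ≡ 574^2 = 329476 ≡ 36 (mod 2059)
7^128 ≡ 36^2 = 1296 ≡ 1296 (mod 2059)
7^256 ≡ 1296^2 = 1679616 ≡ 1531 (mod 2059)
7^512 ≡ 1531^2 = 2343961 ≡ 819 (mod 2059)
7^1024 ≡ 819^2 = 670761 ≡ 1586 (mod 2059)
7^2048 ≡ 1586^2 = 2515396 ≡ 1357 (mod 2059)
2058 = 2048 + 8 + 2 in binary powers of 2.
So 7^2058 ≡ 1357 · 1660 · 49 ≡ 1567 (mod 2059).
Since 1567 ≠ 1, base 7 is a Fermat witness: 2059 is composite.

1567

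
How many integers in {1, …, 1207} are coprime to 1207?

Factor: 1207 = 17 · 71.
φ(1207) = (17−1) · (71−1) = 16 · 70 = 1120.

1120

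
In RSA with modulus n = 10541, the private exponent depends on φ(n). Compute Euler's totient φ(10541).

Factor: 10541 = 83 · 127.
φ(10541) = (83−1) · (127−1) = 82 · 126 = 10332.

10332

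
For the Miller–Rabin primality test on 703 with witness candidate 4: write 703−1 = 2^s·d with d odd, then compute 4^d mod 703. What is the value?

628

703 − 1 = 702 = 2^1 · 351, so d = 351.
4^1 ≡ 4 (mod 703)
4^2 ≡ 4^2 = 16 ≡ 16 (mod 703)
4^4 ≡ 16^2 = 256 ≡ 256 (mod 703)
4^8 ≡ 256^2 = 65536 ≡ 157 (mod 703)
4^16 ≡ 157^2 = 24649 ≡ 44 (mod 703)
4^32 ≡ 44^2 = 1936 ≡ 530 (mod 703)
4^64 ≡ 530^2 = 280900 ≡ 403 (mod 703)
4^128 ≡ 403^2 = 162409 ≡ 16 (mod 703)
4^256 ≡ 16^2 = 256 ≡ 256 (mod 703)
351 = 256 + 64 + 16 + 8 + 4 + 2 + 1 in binary powers of 2.
So 4^351 ≡ 256 · 403 · 44 · 157 · 256 · 16 · 4 ≡ 628 (mod 703).
Squaring chain: 628; never reaches −1, so base 4 is a Miller–Rabin witness that 703 is composite.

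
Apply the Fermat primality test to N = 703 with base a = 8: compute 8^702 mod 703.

628

8^1 ≡ 8 (mod 703)
8^2 ≡ 8^2 = 64 ≡ 64 (mod 703)
8^4 ≡ 64^2 = 4096 ≡ 581 (mod 703)
8^8 ≡ 581^2 = 337561 ≡ 121 (mod 703)
8^16 ≡ 121^2 = 14641 ≡ 581 (mod 703)
8^32 ≡ 581^2 = 337561 ≡ 121 (mod 703)
8^64 ≡ 121^2 = 14641 ≡ 581 (mod 703)
8^128 ≡ 581^2 = 337561 ≡ 121 (mod 703)
8^256 ≡ 121^2 = 14641 ≡ 581 (mod 703)
8^512 ≡ 581^2 = 337561 ≡ 121 (mod 703)
702 = 512 + 128 + 32 + 16 + 8 + 4 + 2 in binary powers of 2.
So 8^702 ≡ 121 · 121 · 121 · 581 · 121 · 581 · 64 ≡ 628 (mod 703).
Since 628 ≠ 1, base 8 is a Fermat witness: 703 is composite.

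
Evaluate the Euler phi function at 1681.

Factor: 1681 = 41^2.
φ(1681) = 41^1·(41−1) = 1640.

1640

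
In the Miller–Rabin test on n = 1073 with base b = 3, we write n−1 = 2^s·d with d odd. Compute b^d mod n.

1073 − 1 = 1072 = 2^4 · 67, so d = 67.
3^1 ≡ 3 (mod 1073)
3^2 ≡ 3^2 = 9 ≡ 9 (mod 1073)
3^4 ≡ 9^2 = 81 ≡ 81 (mod 1073)
3^8 ≡ 81^2 = 6561 ≡ 123 (mod 1073)
3^16 ≡ 123^2 = 15129 ≡ 107 (mod 1073)
3^32 ≡ 107^2 = 11449 ≡ 719 (mod 1073)
3^64 ≡ 719^2 = 516961 ≡ 848 (mod 1073)
67 = 64 + 2 + 1 in binary powers of 2.
So 3^67 ≡ 848 · 9 · 3 ≡ 363 (mod 1073).
Squaring chain: 363 → 863 → 107 → 719; never reaches −1, so base 3 is a Miller–Rabin witness that 1073 is composite.

363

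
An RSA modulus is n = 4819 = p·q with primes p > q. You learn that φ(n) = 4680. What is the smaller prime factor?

φ(n) = (p−1)(q−1) = n − (p+q) + 1, so p + q = 4819 − 4680 + 1 = 140.
p and q are the roots of t² − 140t + 4819 = 0.
Discriminant: 140² − 4·4819 = 19600 − 19276 = 324; √324 = 18.
q = (140 − 18)/2 = 61, p = (140 + 18)/2 = 79.
Check: 61 · 79 = 4819.

61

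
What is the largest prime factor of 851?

851 = 23 · 37
37 is prime.
So 851 = 23 · 37; the largest prime factor is 37.

37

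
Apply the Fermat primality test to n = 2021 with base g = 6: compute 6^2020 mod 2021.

6^1 ≡ 6 (mod 2021)
6^2 ≡ 6^2 = 36 ≡ 36 (mod 2021)
6^4 ≡ 36^2 = 1296 ≡ 1296 (mod 2021)
6^8 ≡ 1296^2 = 1679616 ≡ 165 (mod 2021)
6^16 ≡ 165^2 = 27225 ≡ 952 (mod 2021)
6^32 ≡ 952^2 = 906304 ≡ 896 (mod 2021)
6^64 ≡ 896^2 = 802816 ≡ 479 (mod 2021)
6^128 ≡ 479^2 = 229441 ≡ 1068 (mod 2021)
6^256 ≡ 1068^2 = 1140624 ≡ 780 (mod 2021)
6^512 ≡ 780^2 = 608400 ≡ 79 (mod 2021)
6^1024 ≡ 79^2 = 6241 ≡ 178 (mod 2021)
2020 = 1024 + 512 + 256 + 128 + 64 + 32 + 4 in binary powers of 2.
So 6^2020 ≡ 178 · 79 · 780 · 1068 · 479 · 896 · 1296 ≡ 1511 (mod 2021).
Since 1511 ≠ 1, base 6 is a Fermat witness: 2021 is composite.

1511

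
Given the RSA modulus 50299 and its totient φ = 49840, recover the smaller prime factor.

179

φ(n) = (p−1)(q−1) = n − (p+q) + 1, so p + q = 50299 − 49840 + 1 = 460.
p and q are the roots of t² − 460t + 50299 = 0.
Discriminant: 460² − 4·50299 = 211600 − 201196 = 10404; √10404 = 102.
q = (460 − 102)/2 = 179, p = (460 + 102)/2 = 281.
Check: 179 · 281 = 50299.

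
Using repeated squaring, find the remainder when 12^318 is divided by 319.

144

12^1 ≡ 12 (mod 319)
12^2 ≡ 12^2 = 144 ≡ 144 (mod 319)
12^4 ≡ 144^2 = 20736 ≡ 1 (mod 319)
12^8 ≡ 1^2 = 1 ≡ 1 (mod 319)
12^16 ≡ 1^2 = 1 ≡ 1 (mod 319)
12^32 ≡ 1^2 = 1 ≡ 1 (mod 319)
12^64 ≡ 1^2 = 1 ≡ 1 (mod 319)
12^128 ≡ 1^2 = 1 ≡ 1 (mod 319)
12^256 ≡ 1^2 = 1 ≡ 1 (mod 319)
318 = 256 + 32 + 16 + 8 + 4 + 2 in binary powers of 2.
So 12^318 ≡ 1 · 1 · 1 · 1 · 1 · 144 ≡ 144 (mod 319).
Since 144 ≠ 1, base 12 is a Fermat witness: 319 is composite.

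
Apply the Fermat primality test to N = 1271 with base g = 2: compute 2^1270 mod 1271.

1024

2^1 ≡ 2 (mod 1271)
2^2 ≡ 2^2 = 4 ≡ 4 (mod 1271)
2^4 ≡ 4^2 = 16 ≡ 16 (mod 1271)
2^8 ≡ 16^2 = 256 ≡ 256 (mod 1271)
2^16 ≡ 256^2 = 65536 ≡ 715 (mod 1271)
2^32 ≡ 715^2 = 511225 ≡ 283 (mod 1271)
2^64 ≡ 283^2 = 80089 ≡ 16 (mod 1271)
2^128 ≡ 16^2 = 256 ≡ 256 (mod 1271)
2^256 ≡ 256^2 = 65536 ≡ 715 (mod 1271)
2^512 ≡ 715^2 = 511225 ≡ 283 (mod 1271)
2^1024 ≡ 283^2 = 80089 ≡ 16 (mod 1271)
1270 = 1024 + 128 + 64 + 32 + 16 + 4 + 2 in binary powers of 2.
So 2^1270 ≡ 16 · 256 · 16 · 283 · 715 · 16 · 4 ≡ 1024 (mod 1271).
Since 1024 ≠ 1, base 2 is a Fermat witness: 1271 is composite.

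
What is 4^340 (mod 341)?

1

4^1 ≡ 4 (mod 341)
4^2 ≡ 4^2 = 16 ≡ 16 (mod 341)
4^4 ≡ 16^2 = 256 ≡ 256 (mod 341)
4^8 ≡ 256^2 = 65536 ≡ 64 (mod 341)
4^16 ≡ 64^2 = 4096 ≡ 4 (mod 341)
4^32 ≡ 4^2 = 16 ≡ 16 (mod 341)
4^64 ≡ 16^2 = 256 ≡ 256 (mod 341)
4^128 ≡ 256^2 = 65536 ≡ 64 (mod 341)
4^256 ≡ 64^2 = 4096 ≡ 4 (mod 341)
340 = 256 + 64 + 16 + 4 in binary powers of 2.
So 4^340 ≡ 4 · 256 · 4 · 256 ≡ 1 (mod 341).
Since the result is 1, base 4 gives no evidence that 341 is composite.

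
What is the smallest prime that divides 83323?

83323 is odd.
Digit sum 19, not divisible by 3.
Ends in 3: not divisible by 5.
7: 83323 = 7·11903 + 2
11: 83323 = 11·7574 + 9
13: 83323 = 13·6409 + 6
17: 83323 = 17·4901 + 6
19: 83323 = 19·4385 + 8
23: 83323 = 23·3622 + 17
29: 83323 = 29·2873 + 6
31: 83323 = 31·2687 + 26
37: 83323 = 37·2251 + 36
41: 83323 = 41·2032 + 11
43: 83323 = 43·1937 + 32
47: 83323 = 47·1772 + 39
53: 83323 = 53·1572 + 7
59: 83323 = 59·1412 + 15
61: 83323 = 61·1365 + 58
67: 83323 = 67·1243 + 42
71: 83323 = 71·1173 + 40
73: 83323 = 73·1141 + 30
79: 83323 = 79·1054 + 57
83: 83323 = 83·1003 + 74
89: 83323 = 89·936 + 19
97: 83323 = 97·859

97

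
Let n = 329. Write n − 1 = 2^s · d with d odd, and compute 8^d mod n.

162

329 − 1 = 328 = 2^3 · 41, so d = 41.
8^1 ≡ 8 (mod 329)
8^2 ≡ 8^2 = 64 ≡ 64 (mod 329)
8^4 ≡ 64^2 = 4096 ≡ 148 (mod 329)
8^8 ≡ 148^2 = 21904 ≡ 190 (mod 329)
8^16 ≡ 190^2 = 36100 ≡ 239 (mod 329)
8^32 ≡ 239^2 = 57121 ≡ 204 (mod 329)
41 = 32 + 8 + 1 in binary powers of 2.
So 8^41 ≡ 204 · 190 · 8 ≡ 162 (mod 329).
Squaring chain: 162 → 253 → 183; never reaches −1, so base 8 is a Miller–Rabin witness that 329 is composite.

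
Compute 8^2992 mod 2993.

8^1 ≡ 8 (mod 2993)
8^2 ≡ 8^2 = 64 ≡ 64 (mod 2993)
8^4 ≡ 64^2 = 4096 ≡ 1103 (mod 2993)
8^8 ≡ 1103^2 = 1216609 ≡ 1451 (mod 2993)
8^16 ≡ 1451^2 = 2105401 ≡ 1322 (mod 2993)
8^32 ≡ 1322^2 = 1747684 ≡ 2765 (mod 2993)
8^64 ≡ 2765^2 = 7645225 ≡ 1103 (mod 2993)
8^128 ≡ 1103^2 = 1216609 ≡ 1451 (mod 2993)
8^256 ≡ 1451^2 = 2105401 ≡ 1322 (mod 2993)
8^512 ≡ 1322^2 = 1747684 ≡ 2765 (mod 2993)
8^1024 ≡ 2765^2 = 7645225 ≡ 1103 (mod 2993)
8^2048 ≡ 1103^2 = 1216609 ≡ 1451 (mod 2993)
2992 = 2048 + 512 + 256 + 128 + 32 + 16 in binary powers of 2.
So 8^2992 ≡ 1451 · 2765 · 1322 · 1451 · 2765 · 1322 ≡ 592 (mod 2993).
Since 592 ≠ 1, base 8 is a Fermat witness: 2993 is composite.

592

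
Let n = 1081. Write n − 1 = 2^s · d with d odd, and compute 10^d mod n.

1081 − 1 = 1080 = 2^3 · 135, so d = 135.
10^1 ≡ 10 (mod 1081)
10^2 ≡ 10^2 = 100 ≡ 100 (mod 1081)
10^4 ≡ 100^2 = 10000 ≡ 271 (mod 1081)
10^8 ≡ 271^2 = 73441 ≡ 1014 (mod 1081)
10^16 ≡ 1014^2 = 1028196 ≡ 165 (mod 1081)
10^32 ≡ 165^2 = 27225 ≡ 200 (mod 1081)
10^64 ≡ 200^2 = 40000 ≡ 3 (mod 1081)
10^128 ≡ 3^2 = 9 ≡ 9 (mod 1081)
135 = 128 + 4 + 2 + 1 in binary powers of 2.
So 10^135 ≡ 9 · 271 · 100 · 10 ≡ 264 (mod 1081).
Squaring chain: 264 → 512 → 542; never reaches −1, so base 10 is a Miller–Rabin witness that 1081 is composite.

264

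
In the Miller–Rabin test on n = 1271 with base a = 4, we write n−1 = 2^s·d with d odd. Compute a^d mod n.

1271 − 1 = 1270 = 2^1 · 635, so d = 635.
4^1 ≡ 4 (mod 1271)
4^2 ≡ 4^2 = 16 ≡ 16 (mod 1271)
4^4 ≡ 16^2 = 256 ≡ 256 (mod 1271)
4^8 ≡ 256^2 = 65536 ≡ 715 (mod 1271)
4^16 ≡ 715^2 = 511225 ≡ 283 (mod 1271)
4^32 ≡ 283^2 = 80089 ≡ 16 (mod 1271)
4^64 ≡ 16^2 = 256 ≡ 256 (mod 1271)
4^128 ≡ 256^2 = 65536 ≡ 715 (mod 1271)
4^256 ≡ 715^2 = 511225 ≡ 283 (mod 1271)
4^512 ≡ 283^2 = 80089 ≡ 16 (mod 1271)
635 = 512 + 64 + 32 + 16 + 8 + 2 + 1 in binary powers of 2.
So 4^635 ≡ 16 · 256 · 16 · 283 · 715 · 16 · 4 ≡ 1024 (mod 1271).
Squaring chain: 1024; never reaches −1, so base 4 is a Miller–Rabin witness that 1271 is composite.

1024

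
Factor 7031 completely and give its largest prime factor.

7031 = 79 · 89
89 is prime.
So 7031 = 79 · 89; the largest prime factor is 89.

89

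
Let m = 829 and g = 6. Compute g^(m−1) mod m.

6^1 ≡ 6 (mod 829)
6^2 ≡ 6^2 = 36 ≡ 36 (mod 829)
6^4 ≡ 36^2 = 1296 ≡ 467 (mod 829)
6^8 ≡ 467^2 = 218089 ≡ 62 (mod 829)
6^16 ≡ 62^2 = 3844 ≡ 528 (mod 829)
6^32 ≡ 528^2 = 278784 ≡ 240 (mod 829)
6^64 ≡ 240^2 = 57600 ≡ 399 (mod 829)
6^128 ≡ 399^2 = 159201 ≡ 33 (mod 829)
6^256 ≡ 33^2 = 1089 ≡ 260 (mod 829)
6^512 ≡ 260^2 = 67600 ≡ 451 (mod 829)
828 = 512 + 256 + 32 + 16 + 8 + 4 in binary powers of 2.
So 6^828 ≡ 451 · 260 · 240 · 528 · 62 · 467 ≡ 1 (mod 829).
Since the result is 1, base 6 gives no evidence that 829 is composite.

1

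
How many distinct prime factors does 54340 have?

54340 = 2^2 · 13585
13585 = 5 · 2717
2717 = 11 · 247
247 = 13 · 19
54340 = 2^2 · 5 · 11 · 13 · 19, which has 5 distinct prime factors.

5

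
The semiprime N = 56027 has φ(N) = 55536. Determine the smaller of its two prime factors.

179

φ(n) = (p−1)(q−1) = n − (p+q) + 1, so p + q = 56027 − 55536 + 1 = 492.
p and q are the roots of t² − 492t + 56027 = 0.
Discriminant: 492² − 4·56027 = 242064 − 224108 = 17956; √17956 = 134.
q = (492 − 134)/2 = 179, p = (492 + 134)/2 = 313.
Check: 179 · 313 = 56027.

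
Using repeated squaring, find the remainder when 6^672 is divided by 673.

1

6^1 ≡ 6 (mod 673)
6^2 ≡ 6^2 = 36 ≡ 36 (mod 673)
6^4 ≡ 36^2 = 1296 ≡ 623 (mod 673)
6^8 ≡ 623^2 = 388129 ≡ 481 (mod 673)
6^16 ≡ 481^2 = 231361 ≡ 522 (mod 673)
6^32 ≡ 522^2 = 272484 ≡ 592 (mod 673)
6^64 ≡ 592^2 = 350464 ≡ 504 (mod 673)
6^128 ≡ 504^2 = 254016 ≡ 295 (mod 673)
6^256 ≡ 295^2 = 87025 ≡ 208 (mod 673)
6^512 ≡ 208^2 = 43264 ≡ 192 (mod 673)
672 = 512 + 128 + 32 in binary powers of 2.
So 6^672 ≡ 192 · 295 · 592 ≡ 1 (mod 673).
Since the result is 1, base 6 gives no evidence that 673 is composite.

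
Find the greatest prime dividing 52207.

83

52207 = 17 · 3071
3071 = 37 · 83
83 is prime.
So 52207 = 17 · 37 · 83; the largest prime factor is 83.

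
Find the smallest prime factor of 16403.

16403 is odd.
Digit sum 14, not divisible by 3.
Ends in 3: not divisible by 5.
7: 16403 = 7·2343 + 2
11: 16403 = 11·1491 + 2
13: 16403 = 13·1261 + 10
17: 16403 = 17·964 + 15
19: 16403 = 19·863 + 6
23: 16403 = 23·713 + 4
29: 16403 = 29·565 + 18
31: 16403 = 31·529 + 4
37: 16403 = 37·443 + 12
41: 16403 = 41·400 + 3
43: 16403 = 43·381 + 20
47: 16403 = 47·349

47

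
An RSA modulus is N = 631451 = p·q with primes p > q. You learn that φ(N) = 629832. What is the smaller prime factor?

φ(n) = (p−1)(q−1) = n − (p+q) + 1, so p + q = 631451 − 629832 + 1 = 1620.
p and q are the roots of t² − 1620t + 631451 = 0.
Discriminant: 1620² − 4·631451 = 2624400 − 2525804 = 98596; √98596 = 314.
q = (1620 − 314)/2 = 653, p = (1620 + 314)/2 = 967.
Check: 653 · 967 = 631451.

653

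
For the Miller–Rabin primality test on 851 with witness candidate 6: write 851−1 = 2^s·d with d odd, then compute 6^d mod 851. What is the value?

851 − 1 = 850 = 2^1 · 425, so d = 425.
6^1 ≡ 6 (mod 851)
6^2 ≡ 6^2 = 36 ≡ 36 (mod 851)
6^4 ≡ 36^2 = 1296 ≡ 445 (mod 851)
6^8 ≡ 445^2 = 198025 ≡ 593 (mod 851)
6^16 ≡ 593^2 = 351649 ≡ 186 (mod 851)
6^32 ≡ 186^2 = 34596 ≡ 556 (mod 851)
6^64 ≡ 556^2 = 309136 ≡ 223 (mod 851)
6^128 ≡ 223^2 = 49729 ≡ 371 (mod 851)
6^256 ≡ 371^2 = 137641 ≡ 630 (mod 851)
425 = 256 + 128 + 32 + 8 + 1 in binary powers of 2.
So 6^425 ≡ 630 · 371 · 556 · 593 · 6 ≡ 302 (mod 851).
Squaring chain: 302; never reaches −1, so base 6 is a Miller–Rabin witness that 851 is composite.

302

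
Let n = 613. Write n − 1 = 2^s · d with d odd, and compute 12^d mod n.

613 − 1 = 612 = 2^2 · 153, so d = 153.
12^1 ≡ 12 (mod 613)
12^2 ≡ 12^2 = 144 ≡ 144 (mod 613)
12^4 ≡ 144^2 = 20736 ≡ 507 (mod 613)
12^8 ≡ 507^2 = 257049 ≡ 202 (mod 613)
12^16 ≡ 202^2 = 40804 ≡ 346 (mod 613)
12^32 ≡ 346^2 = 119716 ≡ 181 (mod 613)
12^64 ≡ 181^2 = 32761 ≡ 272 (mod 613)
12^128 ≡ 272^2 = 73984 ≡ 424 (mod 613)
153 = 128 + 16 + 8 + 1 in binary powers of 2.
So 12^153 ≡ 424 · 346 · 202 · 12 ≡ 1 (mod 613).
Since 12^d ≡ 1 (mod 613), base 12 does not prove 613 composite.

1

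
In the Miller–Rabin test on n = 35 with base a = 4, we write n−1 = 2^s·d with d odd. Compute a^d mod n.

9

35 − 1 = 34 = 2^1 · 17, so d = 17.
4^1 ≡ 4 (mod 35)
4^2 ≡ 4^2 = 16 ≡ 16 (mod 35)
4^4 ≡ 16^2 = 256 ≡ 11 (mod 35)
4^8 ≡ 11^2 = 121 ≡ 16 (mod 35)
4^16 ≡ 16^2 = 256 ≡ 11 (mod 35)
17 = 16 + 1 in binary powers of 2.
So 4^17 ≡ 11 · 4 ≡ 9 (mod 35).
Squaring chain: 9; never reaches −1, so base 4 is a Miller–Rabin witness that 35 is composite.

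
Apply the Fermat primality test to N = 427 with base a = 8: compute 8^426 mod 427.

393

8^1 ≡ 8 (mod 427)
8^2 ≡ 8^2 = 64 ≡ 64 (mod 427)
8^4 ≡ 64^2 = 4096 ≡ 253 (mod 427)
8^8 ≡ 253^2 = 64009 ≡ 386 (mod 427)
8^16 ≡ 386^2 = 148996 ≡ 400 (mod 427)
8^32 ≡ 400^2 = 160000 ≡ 302 (mod 427)
8^64 ≡ 302^2 = 91204 ≡ 253 (mod 427)
8^128 ≡ 253^2 = 64009 ≡ 386 (mod 427)
8^256 ≡ 386^2 = 148996 ≡ 400 (mod 427)
426 = 256 + 128 + 32 + 8 + 2 in binary powers of 2.
So 8^426 ≡ 400 · 386 · 302 · 386 · 64 ≡ 393 (mod 427).
Since 393 ≠ 1, base 8 is a Fermat witness: 427 is composite.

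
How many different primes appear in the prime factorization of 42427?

42427 = 7 · 6061
6061 = 11 · 551
551 = 19 · 29
42427 = 7 · 11 · 19 · 29, which has 4 distinct prime factors.

4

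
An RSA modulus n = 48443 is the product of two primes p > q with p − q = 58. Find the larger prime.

Since p = q + 58, we have 48443 = q(q + 58), so q² + 58q − 48443 = 0.
Discriminant: 58² + 4·48443 = 3364 + 193772 = 197136; √197136 = 444.
q = (−58 + 444)/2 = 193, and p = q + 58 = 251.
Check: 193 · 251 = 48443.

251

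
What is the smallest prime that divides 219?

3

219 is odd.
Digit sum 12, divisible by 3.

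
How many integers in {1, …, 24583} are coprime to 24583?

Factor: 24583 = 13 · 31 · 61.
φ(24583) = (13−1) · (31−1) · (61−1) = 12 · 30 · 60 = 21600.

21600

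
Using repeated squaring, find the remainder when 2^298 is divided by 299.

2^1 ≡ 2 (mod 299)
2^2 ≡ 2^2 = 4 ≡ 4 (mod 299)
2^4 ≡ 4^2 = 16 ≡ 16 (mod 299)
2^8 ≡ 16^2 = 256 ≡ 256 (mod 299)
2^16 ≡ 256^2 = 65536 ≡ 55 (mod 299)
2^32 ≡ 55^2 = 3025 ≡ 35 (mod 299)
2^64 ≡ 35^2 = 1225 ≡ 29 (mod 299)
2^128 ≡ 29^2 = 841 ≡ 243 (mod 299)
2^256 ≡ 243^2 = 59049 ≡ 146 (mod 299)
298 = 256 + 32 + 8 + 2 in binary powers of 2.
So 2^298 ≡ 146 · 35 · 256 · 4 ≡ 140 (mod 299).
Since 140 ≠ 1, base 2 is a Fermat witness: 299 is composite.

140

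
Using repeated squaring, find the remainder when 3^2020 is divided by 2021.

3^1 ≡ 3 (mod 2021)
3^2 ≡ 3^2 = 9 ≡ 9 (mod 2021)
3^4 ≡ 9^2 = 81 ≡ 81 (mod 2021)
3^8 ≡ 81^2 = 6561 ≡ 498 (mod 2021)
3^16 ≡ 498^2 = 248004 ≡ 1442 (mod 2021)
3^32 ≡ 1442^2 = 2079364 ≡ 1776 (mod 2021)
3^64 ≡ 1776^2 = 3154176 ≡ 1416 (mod 2021)
3^128 ≡ 1416^2 = 2005056 ≡ 224 (mod 2021)
3^256 ≡ 224^2 = 50176 ≡ 1672 (mod 2021)
3^512 ≡ 1672^2 = 2795584 ≡ 541 (mod 2021)
3^1024 ≡ 541^2 = 292681 ≡ 1657 (mod 2021)
2020 = 1024 + 512 + 256 + 128 + 64 + 32 + 4 in binary powers of 2.
So 3^2020 ≡ 1657 · 541 · 1672 · 224 · 1416 · 1776 · 81 ≡ 253 (mod 2021).
Since 253 ≠ 1, base 3 is a Fermat witness: 2021 is composite.

253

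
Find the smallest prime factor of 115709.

11

115709 is odd.
Digit sum 23, not divisible by 3.
Ends in 9: not divisible by 5.
7: 115709 = 7·16529 + 6
11: 115709 = 11·10519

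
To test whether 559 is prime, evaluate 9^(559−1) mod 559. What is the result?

9^1 ≡ 9 (mod 559)
9^2 ≡ 9^2 = 81 ≡ 81 (mod 559)
9^4 ≡ 81^2 = 6561 ≡ 412 (mod 559)
9^8 ≡ 412^2 = 169744 ≡ 367 (mod 559)
9^16 ≡ 367^2 = 134689 ≡ 529 (mod 559)
9^32 ≡ 529^2 = 279841 ≡ 341 (mod 559)
9^64 ≡ 341^2 = 116281 ≡ 9 (mod 559)
9^128 ≡ 9^2 = 81 ≡ 81 (mod 559)
9^256 ≡ 81^2 = 6561 ≡ 412 (mod 559)
9^512 ≡ 412^2 = 169744 ≡ 367 (mod 559)
558 = 512 + 32 + 8 + 4 + 2 in binary powers of 2.
So 9^558 ≡ 367 · 341 · 367 · 412 · 81 ≡ 274 (mod 559).
Since 274 ≠ 1, base 9 is a Fermat witness: 559 is composite.

274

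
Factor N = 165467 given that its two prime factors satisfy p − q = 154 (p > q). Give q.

Since p = q + 154, we have 165467 = q(q + 154), so q² + 154q − 165467 = 0.
Discriminant: 154² + 4·165467 = 23716 + 661868 = 685584; √685584 = 828.
q = (−154 + 828)/2 = 337, and p = q + 154 = 491.
Check: 337 · 491 = 165467.

337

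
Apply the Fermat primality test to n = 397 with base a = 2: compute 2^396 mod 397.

1

2^1 ≡ 2 (mod 397)
2^2 ≡ 2^2 = 4 ≡ 4 (mod 397)
2^4 ≡ 4^2 = 16 ≡ 16 (mod 397)
2^8 ≡ 16^2 = 256 ≡ 256 (mod 397)
2^16 ≡ 256^2 = 65536 ≡ 31 (mod 397)
2^32 ≡ 31^2 = 961 ≡ 167 (mod 397)
2^64 ≡ 167^2 = 27889 ≡ 99 (mod 397)
2^128 ≡ 99^2 = 9801 ≡ 273 (mod 397)
2^256 ≡ 273^2 = 74529 ≡ 290 (mod 397)
396 = 256 + 128 + 8 + 4 in binary powers of 2.
So 2^396 ≡ 290 · 273 · 256 · 16 ≡ 1 (mod 397).
Since the result is 1, base 2 gives no evidence that 397 is composite.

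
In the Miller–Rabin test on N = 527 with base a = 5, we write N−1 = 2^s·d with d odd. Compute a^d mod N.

180

527 − 1 = 526 = 2^1 · 263, so d = 263.
5^1 ≡ 5 (mod 527)
5^2 ≡ 5^2 = 25 ≡ 25 (mod 527)
5^4 ≡ 25^2 = 625 ≡ 98 (mod 527)
5^8 ≡ 98^2 = 9604 ≡ 118 (mod 527)
5^16 ≡ 118^2 = 13924 ≡ 222 (mod 527)
5^32 ≡ 222^2 = 49284 ≡ 273 (mod 527)
5^64 ≡ 273^2 = 74529 ≡ 222 (mod 527)
5^128 ≡ 222^2 = 49284 ≡ 273 (mod 527)
5^256 ≡ 273^2 = 74529 ≡ 222 (mod 527)
263 = 256 + 4 + 2 + 1 in binary powers of 2.
So 5^263 ≡ 222 · 98 · 25 · 5 ≡ 180 (mod 527).
Squaring chain: 180; never reaches −1, so base 5 is a Miller–Rabin witness that 527 is composite.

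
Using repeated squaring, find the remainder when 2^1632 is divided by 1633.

2^1 ≡ 2 (mod 1633)
2^2 ≡ 2^2 = 4 ≡ 4 (mod 1633)
2^4 ≡ 4^2 = 16 ≡ 16 (mod 1633)
2^8 ≡ 16^2 = 256 ≡ 256 (mod 1633)
2^16 ≡ 256^2 = 65536 ≡ 216 (mod 1633)
2^32 ≡ 216^2 = 46656 ≡ 932 (mod 1633)
2^64 ≡ 932^2 = 868624 ≡ 1501 (mod 1633)
2^128 ≡ 1501^2 = 2253001 ≡ 1094 (mod 1633)
2^256 ≡ 1094^2 = 1196836 ≡ 1480 (mod 1633)
2^512 ≡ 1480^2 = 2190400 ≡ 547 (mod 1633)
2^1024 ≡ 547^2 = 299209 ≡ 370 (mod 1633)
1632 = 1024 + 512 + 64 + 32 in binary powers of 2.
So 2^1632 ≡ 370 · 547 · 1501 · 932 ≡ 476 (mod 1633).
Since 476 ≠ 1, base 2 is a Fermat witness: 1633 is composite.

476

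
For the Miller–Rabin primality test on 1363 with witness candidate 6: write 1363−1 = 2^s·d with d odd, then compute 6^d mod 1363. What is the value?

1363 − 1 = 1362 = 2^1 · 681, so d = 681.
6^1 ≡ 6 (mod 1363)
6^2 ≡ 6^2 = 36 ≡ 36 (mod 1363)
6^4 ≡ 36^2 = 1296 ≡ 1296 (mod 1363)
6^8 ≡ 1296^2 = 1679616 ≡ 400 (mod 1363)
6^16 ≡ 400^2 = 160000 ≡ 529 (mod 1363)
6^32 ≡ 529^2 = 279841 ≡ 426 (mod 1363)
6^64 ≡ 426^2 = 181476 ≡ 197 (mod 1363)
6^128 ≡ 197^2 = 38809 ≡ 645 (mod 1363)
6^256 ≡ 645^2 = 416025 ≡ 310 (mod 1363)
6^512 ≡ 310^2 = 96100 ≡ 690 (mod 1363)
681 = 512 + 128 + 32 + 8 + 1 in binary powers of 2.
So 6^681 ≡ 690 · 645 · 426 · 400 · 6 ≡ 486 (mod 1363).
Squaring chain: 486; never reaches −1, so base 6 is a Miller–Rabin witness that 1363 is composite.

486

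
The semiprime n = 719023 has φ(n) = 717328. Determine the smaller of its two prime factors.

839

φ(n) = (p−1)(q−1) = n − (p+q) + 1, so p + q = 719023 − 717328 + 1 = 1696.
p and q are the roots of t² − 1696t + 719023 = 0.
Discriminant: 1696² − 4·719023 = 2876416 − 2876092 = 324; √324 = 18.
q = (1696 − 18)/2 = 839, p = (1696 + 18)/2 = 857.
Check: 839 · 857 = 719023.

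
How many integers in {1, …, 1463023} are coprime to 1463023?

1419840

Factor: 1463023 = 59 · 137 · 181.
φ(1463023) = (59−1) · (137−1) · (181−1) = 58 · 136 · 180 = 1419840.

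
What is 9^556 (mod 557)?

9^1 ≡ 9 (mod 557)
9^2 ≡ 9^2 = 81 ≡ 81 (mod 557)
9^4 ≡ 81^2 = 6561 ≡ 434 (mod 557)
9^8 ≡ 434^2 = 188356 ≡ 90 (mod 557)
9^16 ≡ 90^2 = 8100 ≡ 302 (mod 557)
9^32 ≡ 302^2 = 91204 ≡ 413 (mod 557)
9^64 ≡ 413^2 = 170569 ≡ 127 (mod 557)
9^128 ≡ 127^2 = 16129 ≡ 533 (mod 557)
9^256 ≡ 533^2 = 284089 ≡ 19 (mod 557)
9^512 ≡ 19^2 = 361 ≡ 361 (mod 557)
556 = 512 + 32 + 8 + 4 in binary powers of 2.
So 9^556 ≡ 361 · 413 · 90 · 434 ≡ 1 (mod 557).
Since the result is 1, base 9 gives no evidence that 557 is composite.

1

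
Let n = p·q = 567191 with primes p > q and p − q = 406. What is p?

Since p = q + 406, we have 567191 = q(q + 406), so q² + 406q − 567191 = 0.
Discriminant: 406² + 4·567191 = 164836 + 2268764 = 2433600; √2433600 = 1560.
q = (−406 + 1560)/2 = 577, and p = q + 406 = 983.
Check: 577 · 983 = 567191.

983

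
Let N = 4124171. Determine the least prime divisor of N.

4124171 is odd.
Digit sum 20, not divisible by 3.
Ends in 1: not divisible by 5.
7: 4124171 = 7·589167 + 2
11: 4124171 = 11·374924 + 7
13: 4124171 = 13·317243 + 12
17: 4124171 = 17·242598 + 5
19: 4124171 = 19·217061 + 12
23: 4124171 = 23·179311 + 18
29: 4124171 = 29·142212 + 23
31: 4124171 = 31·133037 + 24
37: 4124171 = 37·111464 + 3
41: 4124171 = 41·100589 + 22
43: 4124171 = 43·95910 + 41
47: 4124171 = 47·87748 + 15
53: 4124171 = 53·77814 + 29
59: 4124171 = 59·69901 + 12
61: 4124171 = 61·67609 + 22
67: 4124171 = 67·61554 + 53
71: 4124171 = 71·58086 + 65
73: 4124171 = 73·56495 + 36
79: 4124171 = 79·52204 + 55
83: 4124171 = 83·49688 + 67
89: 4124171 = 89·46339

89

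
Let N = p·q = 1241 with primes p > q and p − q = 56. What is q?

Since p = q + 56, we have 1241 = q(q + 56), so q² + 56q − 1241 = 0.
Discriminant: 56² + 4·1241 = 3136 + 4964 = 8100; √8100 = 90.
q = (−56 + 90)/2 = 17, and p = q + 56 = 73.
Check: 17 · 73 = 1241.

17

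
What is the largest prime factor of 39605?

89

39605 = 5 · 7921
7921 = 89 · 89
89 = 89 · 1
So 39605 = 5 · 89^2; the largest prime factor is 89.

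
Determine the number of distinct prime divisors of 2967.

3

2967 = 3 · 989
989 = 23 · 43
2967 = 3 · 23 · 43, which has 3 distinct prime factors.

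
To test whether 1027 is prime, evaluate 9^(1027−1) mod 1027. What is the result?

9^1 ≡ 9 (mod 1027)
9^2 ≡ 9^2 = 81 ≡ 81 (mod 1027)
9^4 ≡ 81^2 = 6561 ≡ 399 (mod 1027)
9^8 ≡ 399^2 = 159201 ≡ 16 (mod 1027)
9^16 ≡ 16^2 = 256 ≡ 256 (mod 1027)
9^32 ≡ 256^2 = 65536 ≡ 835 (mod 1027)
9^64 ≡ 835^2 = 697225 ≡ 919 (mod 1027)
9^128 ≡ 919^2 = 844561 ≡ 367 (mod 1027)
9^256 ≡ 367^2 = 134689 ≡ 152 (mod 1027)
9^512 ≡ 152^2 = 23104 ≡ 510 (mod 1027)
9^1024 ≡ 510^2 = 260100 ≡ 269 (mod 1027)
1026 = 1024 + 2 in binary powers of 2.
So 9^1026 ≡ 269 · 81 ≡ 222 (mod 1027).
Since 222 ≠ 1, base 9 is a Fermat witness: 1027 is composite.

222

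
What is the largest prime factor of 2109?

2109 = 3 · 703
703 = 19 · 37
37 is prime.
So 2109 = 3 · 19 · 37; the largest prime factor is 37.

37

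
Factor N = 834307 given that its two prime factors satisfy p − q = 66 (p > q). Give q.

881

Since p = q + 66, we have 834307 = q(q + 66), so q² + 66q − 834307 = 0.
Discriminant: 66² + 4·834307 = 4356 + 3337228 = 3341584; √3341584 = 1828.
q = (−66 + 1828)/2 = 881, and p = q + 66 = 947.
Check: 881 · 947 = 834307.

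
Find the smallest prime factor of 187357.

17

187357 is odd.
Digit sum 31, not divisible by 3.
Ends in 7: not divisible by 5.
7: 187357 = 7·26765 + 2
11: 187357 = 11·17032 + 5
13: 187357 = 13·14412 + 1
17: 187357 = 17·11021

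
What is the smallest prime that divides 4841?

47

4841 is odd.
Digit sum 17, not divisible by 3.
Ends in 1: not divisible by 5.
7: 4841 = 7·691 + 4
11: 4841 = 11·440 + 1
13: 4841 = 13·372 + 5
17: 4841 = 17·284 + 13
19: 4841 = 19·254 + 15
23: 4841 = 23·210 + 11
29: 4841 = 29·166 + 27
31: 4841 = 31·156 + 5
37: 4841 = 37·130 + 31
41: 4841 = 41·118 + 3
43: 4841 = 43·112 + 25
47: 4841 = 47·103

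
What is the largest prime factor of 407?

407 = 11 · 37
37 is prime.
So 407 = 11 · 37; the largest prime factor is 37.

37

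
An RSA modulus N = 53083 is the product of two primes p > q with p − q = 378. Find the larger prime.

487

Since p = q + 378, we have 53083 = q(q + 378), so q² + 378q − 53083 = 0.
Discriminant: 378² + 4·53083 = 142884 + 212332 = 355216; √355216 = 596.
q = (−378 + 596)/2 = 109, and p = q + 378 = 487.
Check: 109 · 487 = 53083.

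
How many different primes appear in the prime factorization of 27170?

5

27170 = 2 · 13585
13585 = 5 · 2717
2717 = 11 · 247
247 = 13 · 19
27170 = 2 · 5 · 11 · 13 · 19, which has 5 distinct prime factors.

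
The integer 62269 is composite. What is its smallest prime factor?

73

62269 is odd.
Digit sum 25, not divisible by 3.
Ends in 9: not divisible by 5.
7: 62269 = 7·8895 + 4
11: 62269 = 11·5660 + 9
13: 62269 = 13·4789 + 12
17: 62269 = 17·3662 + 15
19: 62269 = 19·3277 + 6
23: 62269 = 23·2707 + 8
29: 62269 = 29·2147 + 6
31: 62269 = 31·2008 + 21
37: 62269 = 37·1682 + 35
41: 62269 = 41·1518 + 31
43: 62269 = 43·1448 + 5
47: 62269 = 47·1324 + 41
53: 62269 = 53·1174 + 47
59: 62269 = 59·1055 + 24
61: 62269 = 61·1020 + 49
67: 62269 = 67·929 + 26
71: 62269 = 71·877 + 2
73: 62269 = 73·853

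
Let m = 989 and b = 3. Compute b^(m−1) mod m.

3^1 ≡ 3 (mod 989)
3^2 ≡ 3^2 = 9 ≡ 9 (mod 989)
3^4 ≡ 9^2 = 81 ≡ 81 (mod 989)
3^8 ≡ 81^2 = 6561 ≡ 627 (mod 989)
3^16 ≡ 627^2 = 393129 ≡ 496 (mod 989)
3^32 ≡ 496^2 = 246016 ≡ 744 (mod 989)
3^64 ≡ 744^2 = 553536 ≡ 685 (mod 989)
3^128 ≡ 685^2 = 469225 ≡ 439 (mod 989)
3^256 ≡ 439^2 = 192721 ≡ 855 (mod 989)
3^512 ≡ 855^2 = 731025 ≡ 154 (mod 989)
988 = 512 + 256 + 128 + 64 + 16 + 8 + 4 in binary powers of 2.
So 3^988 ≡ 154 · 855 · 439 · 685 · 496 · 627 · 81 ≡ 685 (mod 989).
Since 685 ≠ 1, base 3 is a Fermat witness: 989 is composite.

685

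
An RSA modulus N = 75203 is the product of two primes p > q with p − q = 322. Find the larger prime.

479

Since p = q + 322, we have 75203 = q(q + 322), so q² + 322q − 75203 = 0.
Discriminant: 322² + 4·75203 = 103684 + 300812 = 404496; √404496 = 636.
q = (−322 + 636)/2 = 157, and p = q + 322 = 479.
Check: 157 · 479 = 75203.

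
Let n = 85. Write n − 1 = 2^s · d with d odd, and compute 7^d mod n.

62

85 − 1 = 84 = 2^2 · 21, so d = 21.
7^1 ≡ 7 (mod 85)
7^2 ≡ 7^2 = 49 ≡ 49 (mod 85)
7^4 ≡ 49^2 = 2401 ≡ 21 (mod 85)
7^8 ≡ 21^2 = 441 ≡ 16 (mod 85)
7^16 ≡ 16^2 = 256 ≡ 1 (mod 85)
21 = 16 + 4 + 1 in binary powers of 2.
So 7^21 ≡ 1 · 21 · 7 ≡ 62 (mod 85).
Squaring chain: 62 → 19; never reaches −1, so base 7 is a Miller–Rabin witness that 85 is composite.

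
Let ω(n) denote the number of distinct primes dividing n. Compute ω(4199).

4199 = 13 · 323
323 = 17 · 19
4199 = 13 · 17 · 19, which has 3 distinct prime factors.

3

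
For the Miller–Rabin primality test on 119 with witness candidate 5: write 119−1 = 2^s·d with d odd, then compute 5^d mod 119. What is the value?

119 − 1 = 118 = 2^1 · 59, so d = 59.
5^1 ≡ 5 (mod 119)
5^2 ≡ 5^2 = 25 ≡ 25 (mod 119)
5^4 ≡ 25^2 = 625 ≡ 30 (mod 119)
5^8 ≡ 30^2 = 900 ≡ 67 (mod 119)
5^16 ≡ 67^2 = 4489 ≡ 86 (mod 119)
5^32 ≡ 86^2 = 7396 ≡ 18 (mod 119)
59 = 32 + 16 + 8 + 2 + 1 in binary powers of 2.
So 5^59 ≡ 18 · 86 · 67 · 25 · 5 ≡ 45 (mod 119).
Squaring chain: 45; never reaches −1, so base 5 is a Miller–Rabin witness that 119 is composite.

45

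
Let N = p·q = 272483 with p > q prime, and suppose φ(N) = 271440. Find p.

φ(n) = (p−1)(q−1) = n − (p+q) + 1, so p + q = 272483 − 271440 + 1 = 1044.
p and q are the roots of t² − 1044t + 272483 = 0.
Discriminant: 1044² − 4·272483 = 1089936 − 1089932 = 4; √4 = 2.
q = (1044 − 2)/2 = 521, p = (1044 + 2)/2 = 523.
Check: 521 · 523 = 272483.

523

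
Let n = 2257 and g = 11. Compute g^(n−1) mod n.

1

11^1 ≡ 11 (mod 2257)
11^2 ≡ 11^2 = 121 ≡ 121 (mod 2257)
11^4 ≡ 121^2 = 14641 ≡ 1099 (mod 2257)
11^8 ≡ 1099^2 = 1207801 ≡ 306 (mod 2257)
11^16 ≡ 306^2 = 93636 ≡ 1099 (mod 2257)
11^32 ≡ 1099^2 = 1207801 ≡ 306 (mod 2257)
11^64 ≡ 306^2 = 93636 ≡ 1099 (mod 2257)
11^128 ≡ 1099^2 = 1207801 ≡ 306 (mod 2257)
11^256 ≡ 306^2 = 93636 ≡ 1099 (mod 2257)
11^512 ≡ 1099^2 = 1207801 ≡ 306 (mod 2257)
11^1024 ≡ 306^2 = 93636 ≡ 1099 (mod 2257)
11^2048 ≡ 1099^2 = 1207801 ≡ 306 (mod 2257)
2256 = 2048 + 128 + 64 + 16 in binary powers of 2.
So 11^2256 ≡ 306 · 306 · 1099 · 1099 ≡ 1 (mod 2257).
Since the result is 1, base 11 gives no evidence that 2257 is composite.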